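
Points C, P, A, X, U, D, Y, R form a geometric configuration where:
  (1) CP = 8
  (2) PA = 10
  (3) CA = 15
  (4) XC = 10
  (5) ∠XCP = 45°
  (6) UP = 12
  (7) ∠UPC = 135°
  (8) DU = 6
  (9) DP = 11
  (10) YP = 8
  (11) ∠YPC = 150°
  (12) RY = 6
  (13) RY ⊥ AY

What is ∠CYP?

Step 1: By the law of cosines on triangle YPC: YC² = 8² + 8² − 2·8·8·cos(150°) = 238.85, so YC ≈ 15.45.
Step 2: By the inverse law of cosines on triangle CYP: cos(∠CYP) = (15.45² + 8² − 8²) / (2·15.45·8) = 238.85/247.28 = 0.9659, so ∠CYP = 15°.

Therefore, the measure of angle ∠CYP = 15°.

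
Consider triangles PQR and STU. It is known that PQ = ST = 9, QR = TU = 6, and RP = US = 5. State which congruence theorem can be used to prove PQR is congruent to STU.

Consider the given information: PQ = ST = 9, QR = TU = 6, and RP = US = 5
This is not ASA or AAS: ASA requires two angles and the side between them. AAS requires two angles and a non-included side.
The correct criterion is SSS. All three pairs of corresponding sides are equal (Side-Side-Side).

SSS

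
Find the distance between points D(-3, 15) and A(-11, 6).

d = sqrt((-8)^2 + (-9)^2) = sqrt(145)

sqrt(145)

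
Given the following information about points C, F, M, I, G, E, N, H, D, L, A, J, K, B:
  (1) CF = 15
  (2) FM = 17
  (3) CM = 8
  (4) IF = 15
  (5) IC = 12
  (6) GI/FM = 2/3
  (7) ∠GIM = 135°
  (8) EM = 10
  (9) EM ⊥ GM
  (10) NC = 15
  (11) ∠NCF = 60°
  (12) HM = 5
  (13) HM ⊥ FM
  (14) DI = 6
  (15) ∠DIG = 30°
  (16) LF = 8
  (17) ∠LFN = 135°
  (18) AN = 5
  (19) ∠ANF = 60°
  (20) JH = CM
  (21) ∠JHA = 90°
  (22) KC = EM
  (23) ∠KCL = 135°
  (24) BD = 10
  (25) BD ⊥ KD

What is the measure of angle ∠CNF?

Step 1: By the law of cosines on triangle NCF: NF² = 15² + 15² − 2·15·15·cos(60°) = 225, so NF = 15.
Step 2: By the inverse law of cosines on triangle CNF: cos(∠CNF) = (15² + 15² − 15²) / (2·15·15) = 225/450 = 0.5, so ∠CNF = 60°.

Therefore, the measure of angle ∠CNF = 60°.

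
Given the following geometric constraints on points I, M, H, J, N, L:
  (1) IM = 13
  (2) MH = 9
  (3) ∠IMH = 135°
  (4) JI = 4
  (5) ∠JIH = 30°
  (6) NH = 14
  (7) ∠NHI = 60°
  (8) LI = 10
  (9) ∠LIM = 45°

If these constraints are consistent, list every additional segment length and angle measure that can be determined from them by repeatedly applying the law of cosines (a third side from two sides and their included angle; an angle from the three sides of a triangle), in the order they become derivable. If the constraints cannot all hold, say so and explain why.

The constraints are consistent. Derivable facts, in order:
After 1 step:
- IH ≈ 20.38
- ML ≈ 9.23
After 2 steps:
- HJ ≈ 17.04
- IN ≈ 18.06
- ∠HIM = 18.19°
- ∠IHM = 26.81°
- ∠ILM = 84.98°
- ∠IML = 50.02°
After 3 steps:
- ∠HIN = 42.18°
- ∠HJI = 143.26°
- ∠HNI = 77.82°
- ∠IHJ = 6.74°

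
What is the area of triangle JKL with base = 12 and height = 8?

A triangle's area is half the area of a rectangle with the same base and height.
Area = (1/2) * 12 * 8 = 48.

48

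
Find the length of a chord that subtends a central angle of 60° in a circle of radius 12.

Chord = 2(12) sin(30°) = 12

12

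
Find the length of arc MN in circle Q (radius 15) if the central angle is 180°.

The full circumference is 2πr = 2π(15) = 30*pi.
The arc spans 180° out of 360°, which is a fraction of 1/2.
Arc length = 30*pi × 1/2 = 15*pi.

15*pi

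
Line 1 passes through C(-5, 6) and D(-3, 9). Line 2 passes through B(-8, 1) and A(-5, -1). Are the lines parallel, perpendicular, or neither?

Slope of line 1: m1 = (9 - 6)/(-3 - -5) = 3/2 = 3/2
Slope of line 2: m2 = (-1 - 1)/(-5 - -8) = -2/3 = -2/3
Two lines are perpendicular when the product of their slopes is -1 (negative reciprocals).
m1 * m2 = (3/2) * (-2/3) = -1, confirming perpendicularity.

Perpendicular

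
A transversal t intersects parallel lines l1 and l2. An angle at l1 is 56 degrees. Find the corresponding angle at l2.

Corresponding angles are equal: 56 degrees.

56 degrees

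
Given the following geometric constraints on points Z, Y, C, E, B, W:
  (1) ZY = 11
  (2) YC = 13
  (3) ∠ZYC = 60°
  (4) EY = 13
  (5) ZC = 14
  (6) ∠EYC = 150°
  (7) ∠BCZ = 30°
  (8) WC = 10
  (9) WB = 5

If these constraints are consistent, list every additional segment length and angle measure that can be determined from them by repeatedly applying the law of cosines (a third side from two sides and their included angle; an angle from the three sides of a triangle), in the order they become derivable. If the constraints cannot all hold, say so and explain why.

These constraints are not satisfiable: (1), (2) and (3) already determine ZC: by the law of cosines ZC² = 11² + 13² − 2·11·13·cos(60°) = 147, so ZC = 7·√3, which contradicts (5) ZC = 14. No planar figure meets all of them, so nothing further can be derived.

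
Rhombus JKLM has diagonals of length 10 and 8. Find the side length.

Half-diagonals are 5 and 4. side = sqrt(5^2 + 4^2) = sqrt(41)

sqrt(41)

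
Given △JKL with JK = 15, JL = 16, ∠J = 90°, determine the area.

When two sides and the included angle are known, the area formula is (1/2)ab sin(C).
The height from one side to the opposite vertex is 16 sin(90°) = 16.
Area = (1/2) * 15 * 16 = 120.

120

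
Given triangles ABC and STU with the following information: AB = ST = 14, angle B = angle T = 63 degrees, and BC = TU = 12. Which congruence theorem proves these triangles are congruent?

The given information matches SAS: Two pairs of corresponding sides and the included angle are equal (Side-Angle-Side).

SAS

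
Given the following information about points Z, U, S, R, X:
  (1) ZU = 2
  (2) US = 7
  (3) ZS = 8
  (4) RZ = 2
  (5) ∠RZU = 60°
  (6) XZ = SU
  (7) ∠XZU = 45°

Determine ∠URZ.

Step 1: By the law of cosines on triangle RZU: RU² = 2² + 2² − 2·2·2·cos(60°) = 4, so RU = 2.
Step 2: By the inverse law of cosines on triangle URZ: cos(∠URZ) = (2² + 2² − 2²) / (2·2·2) = 4/8 = 0.5, so ∠URZ = 60°.

Therefore, the measure of angle ∠URZ = 60°.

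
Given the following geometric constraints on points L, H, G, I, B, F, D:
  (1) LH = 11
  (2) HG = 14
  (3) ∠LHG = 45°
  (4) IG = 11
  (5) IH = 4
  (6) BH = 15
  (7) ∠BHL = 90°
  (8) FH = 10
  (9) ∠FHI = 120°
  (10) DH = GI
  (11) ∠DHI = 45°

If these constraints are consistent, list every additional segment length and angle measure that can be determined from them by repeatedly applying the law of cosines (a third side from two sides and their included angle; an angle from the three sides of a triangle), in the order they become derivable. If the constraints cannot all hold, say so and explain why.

The constraints are consistent. Derivable facts, in order:
After 1 step:
- ID ≈ 8.65
- IF = 2·√39
- LB ≈ 18.6
- LG ≈ 9.96
- ∠GHI = 35.66°
- ∠GIH = 132.1°
- ∠HGI = 12.24°
After 2 steps:
- ∠BLH = 53.75°
- ∠DIH = 115.91°
- ∠FIH = 43.9°
- ∠GLH = 83.66°
- ∠HBL = 36.25°
- ∠HDI = 19.09°
- ∠HFI = 16.1°
- ∠HGL = 51.34°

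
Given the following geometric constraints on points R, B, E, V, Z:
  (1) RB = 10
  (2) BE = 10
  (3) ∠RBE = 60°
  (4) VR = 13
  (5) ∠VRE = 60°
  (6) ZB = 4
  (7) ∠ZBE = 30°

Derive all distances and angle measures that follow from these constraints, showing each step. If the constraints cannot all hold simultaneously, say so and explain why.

The constraints are consistent.

Step 1: From RB = 10, BE = 10, and ∠RBE = 60°, by the law of cosines:
  RE² = RB² + BE² - 2·RB·BE·cos(60°) = 100 + 100 - 100 = 100
  RE = 10

Step 2: From EB = 10, BZ = 4, and ∠EBZ = 30°, by the law of cosines:
  EZ² = EB² + BZ² - 2·EB·BZ·cos(30°) = 100 + 16 - 69.28 = 46.72
  EZ ≈ 6.84

Step 3: From ER = 10, RV = 13, and ∠ERV = 60°, by the law of cosines:
  EV² = ER² + RV² - 2·ER·RV·cos(60°) = 100 + 169 - 130 = 139
  EV = √139

Step 4: From RB = 10, RE = 10, BE = 10, by the inverse law of cosines:
  cos(∠BRE) = (RB² + RE² - BE²) / (2·RB·RE)
  ∠BRE = 60°

Step 5: From EB = 10, ER = 10, BR = 10, by the inverse law of cosines:
  cos(∠BER) = (EB² + ER² - BR²) / (2·EB·ER)
  ∠BER = 60°

Step 6: From EB = 10, EZ = 6.84, BZ = 4, by the inverse law of cosines:
  cos(∠BEZ) = (EB² + EZ² - BZ²) / (2·EB·EZ)
  ∠BEZ = 17.01°

Step 7: From ZB = 4, ZE = 6.84, BE = 10, by the inverse law of cosines:
  cos(∠BZE) = (ZB² + ZE² - BE²) / (2·ZB·ZE)
  ∠BZE = 132.99°

Step 8: From ER = 10, EV = √139, RV = 13, by the inverse law of cosines:
  cos(∠REV) = (ER² + EV² - RV²) / (2·ER·EV)
  ∠REV = 72.73°

Step 9: From VE = √139, VR = 13, ER = 10, by the inverse law of cosines:
  cos(∠EVR) = (VE² + VR² - ER²) / (2·VE·VR)
  ∠EVR = 47.27°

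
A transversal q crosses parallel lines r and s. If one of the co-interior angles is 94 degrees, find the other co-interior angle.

Co-interior angles (same-side interior) formed by parallel lines and a transversal are supplementary (sum to 180 degrees).
The given angle is 94 degrees.
The co-interior angle = 180 - 94 = 86 degrees.

86 degrees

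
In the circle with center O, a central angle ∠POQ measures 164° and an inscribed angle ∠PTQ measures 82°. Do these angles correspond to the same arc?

By the inscribed angle theorem, if both angles subtend the same arc, the inscribed angle must be half the central angle.
Half of 164° = 82°, which equals the given inscribed angle of 82°.
Therefore, yes, they correspond to the same arc.

Yes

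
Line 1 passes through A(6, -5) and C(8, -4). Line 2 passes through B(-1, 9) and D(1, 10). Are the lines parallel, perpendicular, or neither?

Slope of line 1: m1 = (-4 - -5)/(8 - 6) = 1/2 = 1/2
Slope of line 2: m2 = (10 - 9)/(1 - -1) = 1/2 = 1/2
Since m1 = m2 = 1/2, the lines are parallel.

Parallel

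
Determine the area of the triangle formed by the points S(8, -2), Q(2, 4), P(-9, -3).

The Shoelace formula computes the area from vertex coordinates by summing cross products.
For vertices (8,-2), (2,4), (-9,-3):
Signed sum = 8*4 - 2*-2 + 2*-3 - -9*4 + -9*-2 - 8*-3
= 36 + 30 + 42 = 108
Area = (1/2)|108| = 54.

54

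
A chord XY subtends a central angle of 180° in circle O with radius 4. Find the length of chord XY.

Chord = 2(4) sin(90°) = 8

8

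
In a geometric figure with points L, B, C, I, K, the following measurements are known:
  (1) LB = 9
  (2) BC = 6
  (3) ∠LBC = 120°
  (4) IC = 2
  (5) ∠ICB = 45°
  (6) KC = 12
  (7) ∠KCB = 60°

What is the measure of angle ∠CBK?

Step 1: By the law of cosines on triangle BCK: BK² = 6² + 12² − 2·6·12·cos(60°) = 108, so BK = 6·√3.
Step 2: By the inverse law of cosines on triangle CBK: cos(∠CBK) = (6² + (6·√3)² − 12²) / (2·6·6·√3) = 0/124.71 = 0, so ∠CBK = 90°.

Therefore, the measure of angle ∠CBK = 90°.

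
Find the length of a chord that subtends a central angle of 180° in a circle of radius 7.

Chord length = 2r sin(θ/2)
= 2 × 7 × sin(180°/2)
= 2 × 7 × sin(90°)
= 14

14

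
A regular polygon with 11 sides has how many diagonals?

Total line segments between 11 vertices = C(11,2) = 55.
Subtract the 11 sides: 55 - 11 = 44 diagonals.

44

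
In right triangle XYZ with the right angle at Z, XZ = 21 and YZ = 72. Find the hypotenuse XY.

By the Pythagorean theorem: XY^2 = XZ^2 + YZ^2
XY^2 = 21^2 + 72^2 = 441 + 5184 = 5625
XY = sqrt(5625) = 75

75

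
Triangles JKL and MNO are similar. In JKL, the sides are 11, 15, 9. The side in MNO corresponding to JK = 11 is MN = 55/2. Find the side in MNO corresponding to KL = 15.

k = 55/2/11 = 5/2. NO = 5/2 * 15 = 75/2.

75/2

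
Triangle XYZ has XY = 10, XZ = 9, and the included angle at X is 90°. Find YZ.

Since angle X = 90°, this is a right triangle and the law of cosines reduces to the Pythagorean theorem.
YZ^2 = 10^2 + 9^2 = 181
YZ = sqrt(181)

sqrt(181)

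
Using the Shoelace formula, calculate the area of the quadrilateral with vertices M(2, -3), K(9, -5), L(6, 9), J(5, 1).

Shoelace: sum of cross terms = 72, Area = (1/2)|72| = 36

36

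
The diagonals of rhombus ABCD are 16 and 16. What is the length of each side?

Half-diagonals are 8 and 8. side = sqrt(8^2 + 8^2) = sqrt(128) = 8*sqrt(2)

8*sqrt(2)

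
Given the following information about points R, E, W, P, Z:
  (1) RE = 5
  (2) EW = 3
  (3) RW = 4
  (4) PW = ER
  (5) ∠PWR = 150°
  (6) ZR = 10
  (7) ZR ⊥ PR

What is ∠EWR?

Step 1: By the inverse law of cosines on triangle EWR: cos(∠EWR) = (3² + 4² − 5²) / (2·3·4) = 0/24 = 0, so ∠EWR = 90°.

Therefore, the measure of angle ∠EWR = 90°.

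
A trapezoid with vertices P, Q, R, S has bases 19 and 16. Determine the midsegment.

midsegment = (19 + 16) / 2 = 35 / 2 = 35/2

35/2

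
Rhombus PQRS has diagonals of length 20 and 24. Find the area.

Area of a rhombus = (d1 * d2) / 2
Area = (20 * 24) / 2
Area = 480 / 2
Area = 240

240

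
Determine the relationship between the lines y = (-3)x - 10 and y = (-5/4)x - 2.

Slope of line 1: m1 = -3
Slope of line 2: m2 = -5/4
m1 != m2 and m1*m2 = 15/4 != -1. Neither.

Neither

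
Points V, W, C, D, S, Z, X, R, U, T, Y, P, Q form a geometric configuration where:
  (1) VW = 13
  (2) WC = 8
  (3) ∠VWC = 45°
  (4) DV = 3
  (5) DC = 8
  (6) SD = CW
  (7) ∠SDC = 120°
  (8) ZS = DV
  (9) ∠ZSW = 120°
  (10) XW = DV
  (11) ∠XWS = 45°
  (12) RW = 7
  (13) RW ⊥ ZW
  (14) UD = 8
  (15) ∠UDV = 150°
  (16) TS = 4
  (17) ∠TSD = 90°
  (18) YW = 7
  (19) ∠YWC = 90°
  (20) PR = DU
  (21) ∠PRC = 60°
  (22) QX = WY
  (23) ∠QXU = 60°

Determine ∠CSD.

From the given relations: SD = CW = 8.
Step 1: By the law of cosines on triangle SDC: SC² = 8² + 8² − 2·8·8·cos(120°) = 192, so SC = 8·√3.
Step 2: By the inverse law of cosines on triangle CSD: cos(∠CSD) = ((8·√3)² + 8² − 8²) / (2·8·√3·8) = 192/221.7 = 0.866, so ∠CSD = 30°.

Therefore, the measure of angle ∠CSD = 30°.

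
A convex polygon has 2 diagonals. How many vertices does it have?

Using d = n(n - 3)/2, we solve 2 = n(n - 3)/2.
So n(n - 3) = 4.
Testing n = 4: 4 * 1 = 4 = 4. Correct.
The polygon has 4 sides.

4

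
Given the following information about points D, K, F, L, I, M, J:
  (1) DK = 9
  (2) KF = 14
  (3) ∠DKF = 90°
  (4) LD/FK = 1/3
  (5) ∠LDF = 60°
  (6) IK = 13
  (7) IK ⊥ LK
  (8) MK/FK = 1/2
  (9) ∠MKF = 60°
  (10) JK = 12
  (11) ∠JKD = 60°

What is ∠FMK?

From the given relations: MK = 1/2·FK = 1/2·14 = 7.
Step 1: By the law of cosines on triangle MKF: MF² = 7² + 14² − 2·7·14·cos(60°) = 147, so MF = 7·√3.
Step 2: By the inverse law of cosines on triangle FMK: cos(∠FMK) = ((7·√3)² + 7² − 14²) / (2·7·√3·7) = 0/169.74 = 0, so ∠FMK = 90°.

Therefore, the measure of angle ∠FMK = 90°.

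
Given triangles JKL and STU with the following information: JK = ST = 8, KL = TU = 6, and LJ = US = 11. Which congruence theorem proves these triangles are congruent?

The given information matches SSS: All three pairs of corresponding sides are equal (Side-Side-Side).

SSS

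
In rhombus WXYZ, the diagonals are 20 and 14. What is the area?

The diagonals of a rhombus divide it into four right triangles.
Each triangle has legs 20/ 2 = 10 and 14/2 = 7, so each has area (1/2)*10*7 = 35.
Four such triangles give total area = (d1 * d2) / 2 = 140.

140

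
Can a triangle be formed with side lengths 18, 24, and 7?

Yes.
The triangle inequality requires that the sum of any two sides exceeds the third.
Here 7 + 18 = 25 > 24, so the condition is met.

Yes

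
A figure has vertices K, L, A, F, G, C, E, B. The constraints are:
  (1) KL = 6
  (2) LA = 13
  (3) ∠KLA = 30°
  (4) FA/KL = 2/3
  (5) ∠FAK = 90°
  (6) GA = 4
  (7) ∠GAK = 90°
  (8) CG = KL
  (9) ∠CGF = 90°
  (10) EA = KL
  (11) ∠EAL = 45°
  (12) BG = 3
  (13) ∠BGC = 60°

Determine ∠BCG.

From the given relations: CG = KL = 6.
Step 1: By the law of cosines on triangle CGB: CB² = 6² + 3² − 2·6·3·cos(60°) = 27, so CB = 3·√3.
Step 2: By the inverse law of cosines on triangle BCG: cos(∠BCG) = ((3·√3)² + 6² − 3²) / (2·3·√3·6) = 54/62.35 = 0.866, so ∠BCG = 30°.

Therefore, the measure of angle ∠BCG = 30°.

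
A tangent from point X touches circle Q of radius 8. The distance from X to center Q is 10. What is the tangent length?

Let T be the point of tangency. Then QT ⊥ XT (radius ⊥ tangent).
In right triangle QTX: QX² = QT² + XT²
10² = 8² + XT²
XT² = 36, XT = 6

6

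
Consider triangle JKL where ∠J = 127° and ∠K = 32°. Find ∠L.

Let angle L = x. Then 127 + 32 + x = 180.
x = 180 - 159 = 21 degrees.

21 degrees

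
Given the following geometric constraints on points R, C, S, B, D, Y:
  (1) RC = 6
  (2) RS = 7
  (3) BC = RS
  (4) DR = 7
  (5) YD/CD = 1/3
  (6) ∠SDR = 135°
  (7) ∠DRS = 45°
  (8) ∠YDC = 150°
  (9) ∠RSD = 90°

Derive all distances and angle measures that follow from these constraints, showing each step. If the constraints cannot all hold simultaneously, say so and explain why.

These constraints are not satisfiable: (6), (7) and (9) are the three interior angles of triangle SDR, which must sum to 180°, but 135° + 45° + 90° = 270°. No planar figure meets all of them, so nothing further can be derived.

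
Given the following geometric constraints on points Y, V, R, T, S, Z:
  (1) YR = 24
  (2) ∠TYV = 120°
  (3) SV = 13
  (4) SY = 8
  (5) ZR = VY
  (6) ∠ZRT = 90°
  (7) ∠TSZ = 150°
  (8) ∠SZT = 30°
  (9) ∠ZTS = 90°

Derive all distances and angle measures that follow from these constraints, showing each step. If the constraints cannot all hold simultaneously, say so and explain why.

These constraints are not satisfiable: (7), (8) and (9) are the three interior angles of triangle TSZ, which must sum to 180°, but 150° + 30° + 90° = 270°. No planar figure meets all of them, so nothing further can be derived.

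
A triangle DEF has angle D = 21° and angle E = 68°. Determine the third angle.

Let angle F = x. Then 21 + 68 + x = 180.
x = 180 - 89 = 91 degrees.

91 degrees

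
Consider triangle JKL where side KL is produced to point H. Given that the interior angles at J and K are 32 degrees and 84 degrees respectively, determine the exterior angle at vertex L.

The interior angle at L is 180 - 32 - 84 = 64 degrees.
The exterior angle and interior angle at L are supplementary:
Exterior angle = 180 - 64 = 116 degrees.

116 degrees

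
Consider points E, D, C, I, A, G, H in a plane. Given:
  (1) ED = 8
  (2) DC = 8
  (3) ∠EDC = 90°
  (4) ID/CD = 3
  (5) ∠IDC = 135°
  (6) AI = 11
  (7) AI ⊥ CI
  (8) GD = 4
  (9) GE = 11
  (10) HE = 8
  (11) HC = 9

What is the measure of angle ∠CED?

Step 1: By the law of cosines on triangle EDC: EC² = 8² + 8² − 2·8·8·cos(90°) = 128, so EC = 8·√2.
Step 2: By the inverse law of cosines on triangle CED: cos(∠CED) = ((8·√2)² + 8² − 8²) / (2·8·√2·8) = 128/181.02 = 0.7071, so ∠CED = 45°.

Therefore, the measure of angle ∠CED = 45°.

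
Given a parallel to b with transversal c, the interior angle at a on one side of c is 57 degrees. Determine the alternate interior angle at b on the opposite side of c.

Alternate interior angles lie on opposite sides of the transversal, between the parallel lines.
By the alternate interior angle theorem, they are equal: 57 degrees.

57 degrees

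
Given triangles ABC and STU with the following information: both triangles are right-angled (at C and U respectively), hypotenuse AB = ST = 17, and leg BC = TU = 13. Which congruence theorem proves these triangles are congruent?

The given information provides:
both triangles are right-angled (at C and U respectively), hypotenuse AB = ST = 17, and leg BC = TU = 13
This matches the HL congruence theorem.
The hypotenuse and one leg of two right triangles are equal (Hypotenuse-Leg).

HL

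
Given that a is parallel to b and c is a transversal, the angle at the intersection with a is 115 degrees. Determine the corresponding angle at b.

When a transversal crosses parallel lines, angles in the same position at each intersection are called corresponding angles.
These are always equal, so the answer is 115 degrees.

115 degrees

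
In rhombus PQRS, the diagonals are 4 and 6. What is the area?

The diagonals of a rhombus divide it into four right triangles.
Each triangle has legs 4/ 2 = 2 and 6/2 = 3, so each has area (1/2)*2*3 = 3.
Four such triangles give total area = (d1 * d2) / 2 = 12.

12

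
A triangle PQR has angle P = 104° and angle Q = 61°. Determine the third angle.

By the triangle angle sum property, the three interior angles of any triangle add up to 180°.
We know angle P = 104° and angle Q = 61°, so their sum is 165°.
Therefore angle R = 180° - 165° = 15°.

15 degrees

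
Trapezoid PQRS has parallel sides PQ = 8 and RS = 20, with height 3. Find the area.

Area = (8 + 20) * 3 / 2 = 84 / 2 = 42

42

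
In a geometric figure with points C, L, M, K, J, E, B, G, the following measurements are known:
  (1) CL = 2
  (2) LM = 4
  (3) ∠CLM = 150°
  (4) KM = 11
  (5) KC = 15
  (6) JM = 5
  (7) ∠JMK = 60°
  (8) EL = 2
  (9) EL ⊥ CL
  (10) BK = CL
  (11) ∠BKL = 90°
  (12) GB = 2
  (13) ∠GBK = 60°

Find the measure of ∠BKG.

From the given relations: BK = CL = 2.
Step 1: By the law of cosines on triangle KBG: KG² = 2² + 2² − 2·2·2·cos(60°) = 4, so KG = 2.
Step 2: By the inverse law of cosines on triangle BKG: cos(∠BKG) = (2² + 2² − 2²) / (2·2·2) = 4/8 = 0.5, so ∠BKG = 60°.

Therefore, the measure of angle ∠BKG = 60°.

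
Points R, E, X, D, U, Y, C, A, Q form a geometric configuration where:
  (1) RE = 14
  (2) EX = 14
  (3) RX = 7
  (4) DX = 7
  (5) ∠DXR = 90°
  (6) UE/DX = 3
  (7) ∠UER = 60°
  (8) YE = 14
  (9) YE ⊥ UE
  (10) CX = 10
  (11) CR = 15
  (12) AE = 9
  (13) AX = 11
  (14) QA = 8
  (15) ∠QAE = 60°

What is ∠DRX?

Step 1: By the law of cosines on triangle RXD: RD² = 7² + 7² − 2·7·7·cos(90°) = 98, so RD = 7·√2.
Step 2: By the inverse law of cosines on triangle DRX: cos(∠DRX) = ((7·√2)² + 7² − 7²) / (2·7·√2·7) = 98/138.59 = 0.7071, so ∠DRX = 45°.

Therefore, the measure of angle ∠DRX = 45°.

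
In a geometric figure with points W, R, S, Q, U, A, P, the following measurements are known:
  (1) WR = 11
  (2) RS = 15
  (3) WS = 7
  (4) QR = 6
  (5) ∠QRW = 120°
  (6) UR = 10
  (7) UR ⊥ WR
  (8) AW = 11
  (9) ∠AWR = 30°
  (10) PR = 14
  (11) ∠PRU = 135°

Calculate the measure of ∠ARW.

Step 1: By the law of cosines on triangle RWA: RA² = 11² + 11² − 2·11·11·cos(30°) = 32.42, so RA ≈ 5.69.
Step 2: By the inverse law of cosines on triangle ARW: cos(∠ARW) = (5.69² + 11² − 11²) / (2·5.69·11) = 32.42/125.27 = 0.2588, so ∠ARW = 75°.

Therefore, the measure of angle ∠ARW = 75°.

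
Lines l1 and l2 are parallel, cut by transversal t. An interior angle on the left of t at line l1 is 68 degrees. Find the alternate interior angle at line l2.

Alternate interior angles formed by parallel lines and a transversal are equal.
The given angle is 68 degrees.
The alternate interior angle = 68 degrees.

68 degrees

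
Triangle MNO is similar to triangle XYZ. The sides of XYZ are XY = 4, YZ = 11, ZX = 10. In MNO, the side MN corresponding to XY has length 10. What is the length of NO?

Since the triangles are similar, the ratio of corresponding sides is constant.
Scale factor k = MN / XY = 10 / 4 = 5/2
NO = k * YZ = 5/2 * 11 = 55/2

55/2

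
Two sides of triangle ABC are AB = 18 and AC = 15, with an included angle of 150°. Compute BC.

When two sides and the included angle are known, the law of cosines gives the third side.
c^2 = a^2 + b^2 - 2ab cos(C) generalizes the Pythagorean theorem to non-right triangles.
Here: BC^2 = 324 + 225 - 540*(-sqrt(3)/2) = 270*sqrt(3) + 549
BC = 3*sqrt(30*sqrt(3) + 61)

3*sqrt(30*sqrt(3) + 61)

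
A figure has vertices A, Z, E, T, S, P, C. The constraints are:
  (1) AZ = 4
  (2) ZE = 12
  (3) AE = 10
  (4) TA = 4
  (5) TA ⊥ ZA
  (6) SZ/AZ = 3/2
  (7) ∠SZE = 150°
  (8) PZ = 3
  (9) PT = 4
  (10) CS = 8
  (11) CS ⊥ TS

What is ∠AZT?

Step 1: By the law of cosines on triangle ZAT: ZT² = 4² + 4² − 2·4·4·cos(90°) = 32, so ZT = 4·√2.
Step 2: By the inverse law of cosines on triangle AZT: cos(∠AZT) = (4² + (4·√2)² − 4²) / (2·4·4·√2) = 32/45.25 = 0.7071, so ∠AZT = 45°.

Therefore, the measure of angle ∠AZT = 45°.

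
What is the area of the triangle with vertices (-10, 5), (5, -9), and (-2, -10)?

Shoelace: Area = (1/2)|-10(-9--10) + 5(-10-5) + -2(5--9)| = (1/2)(113) = 113/2

113/2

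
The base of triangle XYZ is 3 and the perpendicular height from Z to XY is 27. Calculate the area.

Area = (1/2)(3)(27) = 81/2

81/2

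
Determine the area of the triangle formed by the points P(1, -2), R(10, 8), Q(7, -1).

The Shoelace formula computes the area from vertex coordinates by summing cross products.
For vertices (1,-2), (10,8), (7,-1):
Signed sum = 1*8 - 10*-2 + 10*-1 - 7*8 + 7*-2 - 1*-1
= 28 + -66 + -13 = -51
Area = (1/2)|-51| = 51/2.

51/2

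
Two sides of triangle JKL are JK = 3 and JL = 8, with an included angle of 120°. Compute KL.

Law of cosines: KL^2 = 3^2 + 8^2 - 2(3)(8)cos(120°) = 97, so KL = sqrt(97).

sqrt(97)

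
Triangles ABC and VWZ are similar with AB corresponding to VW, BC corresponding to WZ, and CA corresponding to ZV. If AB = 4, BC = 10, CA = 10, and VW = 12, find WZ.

Since the triangles are similar, the ratio of corresponding sides is constant.
Scale factor k = VW / AB = 12 / 4 = 3
WZ = k * BC = 3 * 10 = 30

30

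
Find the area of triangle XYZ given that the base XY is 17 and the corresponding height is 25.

A triangle's area is half the area of a rectangle with the same base and height.
Area = (1/2) * 17 * 25 = 425/2.

425/2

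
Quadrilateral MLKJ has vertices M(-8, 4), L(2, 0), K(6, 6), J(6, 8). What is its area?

The Shoelace formula works by pairing each vertex with the next (cycling back to the first).
For each pair, compute x_i*y_(i+1) - x_(i+1)*y_i:
  (-8*0 - 2*4) = -8
  (2*6 - 6*0) = 12
  (6*8 - 6*6) = 12
  (6*4 - -8*8) = 88
Taking half the absolute value of the total: Area = (1/2)(104) = 52.

52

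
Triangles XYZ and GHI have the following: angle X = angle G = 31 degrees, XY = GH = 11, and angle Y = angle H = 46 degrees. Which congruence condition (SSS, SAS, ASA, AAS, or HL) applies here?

Consider the given information: angle X = angle G = 31 degrees, XY = GH = 11, and angle Y = angle H = 46 degrees
This is not SSS or AAS: SSS requires all three pairs of sides, but we don't have that. AAS requires two angles and a non-included side.
The correct criterion is ASA. Two pairs of corresponding angles and the included side are equal (Angle-Side-Angle).

ASA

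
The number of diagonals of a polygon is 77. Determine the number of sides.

Using d = n(n - 3)/2, we solve 77 = n(n - 3)/2.
So n(n - 3) = 154.
Testing n = 14: 14 * 11 = 154 = 154. Correct.
The polygon has 14 sides.

14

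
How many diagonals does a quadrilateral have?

Each of the 4 vertices connects to 1 non-adjacent vertices via diagonals.
Total connections = 4 × 1 = 4, but each diagonal is counted twice.
Number of diagonals = 4 / 2 = 2.

2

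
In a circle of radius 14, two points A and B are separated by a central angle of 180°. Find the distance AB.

Drop a perpendicular from the center to the chord, bisecting both the chord and the central angle.
Each half-chord = r sin(θ/2) = 14 sin(90°).
The full chord = 2 × 14 × sin(90°) = 28.

28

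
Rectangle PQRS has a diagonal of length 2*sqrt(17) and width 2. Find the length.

The diagonal of a rectangle forms a right triangle with the two sides.
Rearranging the Pythagorean theorem: missing side = sqrt(d^2 - known^2).
= sqrt(68 - 4) = sqrt(64) = 8.

8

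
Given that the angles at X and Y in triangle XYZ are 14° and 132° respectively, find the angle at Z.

angle Z = 180 - 14 - 132 = 34 degrees.

34 degrees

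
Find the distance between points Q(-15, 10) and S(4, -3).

d = sqrt((4 - -15)^2 + (-3 - 10)^2)
d = sqrt(19^2 + -13^2)
d = sqrt(361 + 169)
d = sqrt(530)

sqrt(530)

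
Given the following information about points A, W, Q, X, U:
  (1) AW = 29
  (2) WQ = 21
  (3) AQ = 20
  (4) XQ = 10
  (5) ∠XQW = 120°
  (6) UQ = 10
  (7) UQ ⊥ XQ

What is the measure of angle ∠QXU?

Step 1: By the law of cosines on triangle XQU: XU² = 10² + 10² − 2·10·10·cos(90°) = 200, so XU = 10·√2.
Step 2: By the inverse law of cosines on triangle QXU: cos(∠QXU) = (10² + (10·√2)² − 10²) / (2·10·10·√2) = 200/282.84 = 0.7071, so ∠QXU = 45°.

Therefore, the measure of angle ∠QXU = 45°.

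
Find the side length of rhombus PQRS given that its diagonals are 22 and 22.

In a rhombus, the diagonals bisect each other perpendicularly, creating four congruent right triangles.
Each triangle has legs 11 (half of 22) and 11 (half of 22).
The hypotenuse of each right triangle is a side of the rhombus:
side = sqrt(11^2 + 11^2) = sqrt(242) = 11*sqrt(2)

11*sqrt(2)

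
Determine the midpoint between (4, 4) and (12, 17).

The midpoint is the average of the coordinates:
x: (4 + 12)/2 = 8
y: (4 + 17)/2 = 21/2
Midpoint = (8, 21/2)

(8, 21/2)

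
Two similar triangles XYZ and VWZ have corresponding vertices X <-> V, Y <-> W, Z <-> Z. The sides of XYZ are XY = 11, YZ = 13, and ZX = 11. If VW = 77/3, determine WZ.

Since the triangles are similar, the ratio of corresponding sides is constant.
Scale factor k = VW / XY = 77/3 / 11 = 7/3
WZ = k * YZ = 7/3 * 13 = 91/3

91/3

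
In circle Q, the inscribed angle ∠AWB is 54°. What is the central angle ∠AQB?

Central angle = 2 × 54° = 108° (inscribed angle theorem).

108°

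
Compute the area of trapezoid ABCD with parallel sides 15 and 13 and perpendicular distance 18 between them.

A trapezoid's area equals the midsegment times the height.
The midsegment is (15 + 13) / 2 = 14.
Area = 14 * 18 = 252.

252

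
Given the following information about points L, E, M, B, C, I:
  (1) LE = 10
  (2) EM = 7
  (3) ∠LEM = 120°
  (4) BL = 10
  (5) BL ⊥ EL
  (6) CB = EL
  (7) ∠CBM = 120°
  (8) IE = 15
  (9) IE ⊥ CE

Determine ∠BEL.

Step 1: By the law of cosines on triangle ELB: EB² = 10² + 10² − 2·10·10·cos(90°) = 200, so EB = 10·√2.
Step 2: By the inverse law of cosines on triangle BEL: cos(∠BEL) = ((10·√2)² + 10² − 10²) / (2·10·√2·10) = 200/282.84 = 0.7071, so ∠BEL = 45°.

Therefore, the measure of angle ∠BEL = 45°.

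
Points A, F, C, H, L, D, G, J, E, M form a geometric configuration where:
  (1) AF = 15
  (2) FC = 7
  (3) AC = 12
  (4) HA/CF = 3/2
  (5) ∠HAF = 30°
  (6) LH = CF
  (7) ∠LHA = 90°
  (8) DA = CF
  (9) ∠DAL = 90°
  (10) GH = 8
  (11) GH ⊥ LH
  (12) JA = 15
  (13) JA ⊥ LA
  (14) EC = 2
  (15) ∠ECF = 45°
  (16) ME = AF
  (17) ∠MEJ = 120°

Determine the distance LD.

From the given relations: LH = CF = 7; HA = 3/2·CF = 3/2·7 ≈ 10.5; DA = CF = 7.
Step 1: By the law of cosines on triangle LHA: LA² = 7² + 10.5² − 2·7·10.5·cos(90°) = 159.25, so LA = 7/2·√13.
Step 2: By the law of cosines on triangle LAD: LD² = (7/2·√13)² + 7² − 2·7/2·√13·7·cos(90°) = 208.25, so LD = 7/2·√17.

Therefore, the length of LD = 7/2·√17.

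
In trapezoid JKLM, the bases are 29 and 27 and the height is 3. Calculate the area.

Area = (29 + 27) * 3 / 2 = 168 / 2 = 84

84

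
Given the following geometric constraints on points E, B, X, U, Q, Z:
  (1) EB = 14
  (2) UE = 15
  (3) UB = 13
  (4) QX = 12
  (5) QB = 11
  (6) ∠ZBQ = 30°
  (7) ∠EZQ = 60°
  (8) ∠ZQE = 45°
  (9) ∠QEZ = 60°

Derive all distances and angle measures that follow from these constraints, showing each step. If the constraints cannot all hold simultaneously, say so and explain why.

These constraints are not satisfiable: (7), (8) and (9) are the three interior angles of triangle EZQ, which must sum to 180°, but 60° + 45° + 60° = 165°. No planar figure meets all of them, so nothing further can be derived.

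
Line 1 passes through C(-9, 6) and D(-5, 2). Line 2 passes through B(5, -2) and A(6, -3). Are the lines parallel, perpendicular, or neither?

Slope of line 1: m1 = (2 - 6)/(-5 - -9) = -4/4 = -1
Slope of line 2: m2 = (-3 - -2)/(6 - 5) = -1/1 = -1
Two lines are parallel if and only if they have equal slopes (or both are vertical).
Here m1 = m2 = -1, confirming the lines are parallel.

Parallel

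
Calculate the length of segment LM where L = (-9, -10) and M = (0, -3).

d = sqrt((9)^2 + (7)^2) = sqrt(130)

sqrt(130)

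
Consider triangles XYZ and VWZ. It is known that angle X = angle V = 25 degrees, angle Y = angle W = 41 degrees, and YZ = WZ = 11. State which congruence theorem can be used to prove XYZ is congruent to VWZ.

Consider the given information: angle X = angle V = 25 degrees, angle Y = angle W = 41 degrees, and YZ = WZ = 11
This is not SSS or SAS: SSS requires all three pairs of sides, but we don't have that. SAS requires two sides and the included angle between them.
The correct criterion is AAS. Two pairs of corresponding angles and a non-included side are equal (Angle-Angle-Side).

AAS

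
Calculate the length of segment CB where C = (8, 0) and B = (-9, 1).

d = sqrt((-9 - 8)^2 + (1 - 0)^2)
d = sqrt(-17^2 + 1^2)
d = sqrt(289 + 1)
d = sqrt(290)

sqrt(290)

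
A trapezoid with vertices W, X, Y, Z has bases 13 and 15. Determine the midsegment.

The midsegment (median) of a trapezoid connects the midpoints of the non-parallel sides.
Its length is the average of the two bases: (13 + 15) / 2 = 14.

14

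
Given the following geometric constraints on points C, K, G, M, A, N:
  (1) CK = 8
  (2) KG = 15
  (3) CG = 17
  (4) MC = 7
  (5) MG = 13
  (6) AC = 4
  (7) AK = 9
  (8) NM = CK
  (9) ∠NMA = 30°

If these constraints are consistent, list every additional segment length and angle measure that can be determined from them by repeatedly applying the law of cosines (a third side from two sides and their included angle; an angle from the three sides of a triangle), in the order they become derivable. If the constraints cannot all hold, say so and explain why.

The constraints are consistent. Derivable facts, in order:
After 1 step:
- ∠ACK = 90.9°
- ∠AKC = 26.38°
- ∠CAK = 62.72°
- ∠CGK = 28.07°
- ∠CGM = 22.28°
- ∠CKG = 90°
- ∠CMG = 112.96°
- ∠GCK = 61.93°
- ∠GCM = 44.76°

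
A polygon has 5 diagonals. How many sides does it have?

Using d = n(n - 3)/2, we solve 5 = n(n - 3)/2.
So n(n - 3) = 10.
Testing n = 5: 5 * 2 = 10 = 10. Correct.
The polygon has 5 sides.

5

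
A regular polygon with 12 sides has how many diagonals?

Total line segments between 12 vertices = C(12,2) = 66.
Subtract the 12 sides: 66 - 12 = 54 diagonals.

54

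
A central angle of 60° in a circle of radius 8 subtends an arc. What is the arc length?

Arc length = 2π(8)(1/6) = 8*pi/3

8*pi/3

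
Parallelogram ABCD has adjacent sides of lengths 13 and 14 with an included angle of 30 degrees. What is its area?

Area = 13 * 14 * sin(30°) = 182 * 1/2 = 91

91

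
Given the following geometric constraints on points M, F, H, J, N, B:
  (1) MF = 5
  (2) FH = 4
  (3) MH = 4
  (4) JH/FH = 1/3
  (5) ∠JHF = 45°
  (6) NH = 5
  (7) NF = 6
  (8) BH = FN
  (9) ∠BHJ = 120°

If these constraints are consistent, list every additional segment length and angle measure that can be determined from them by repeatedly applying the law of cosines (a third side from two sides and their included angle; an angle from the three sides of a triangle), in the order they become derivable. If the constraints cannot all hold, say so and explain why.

The constraints are consistent. Derivable facts, in order:
After 1 step:
- FJ ≈ 3.2
- JB ≈ 6.77
- ∠FHM = 77.36°
- ∠FHN = 82.82°
- ∠FMH = 51.32°
- ∠FNH = 41.41°
- ∠HFM = 51.32°
- ∠HFN = 55.77°
After 2 steps:
- ∠BJH = 50.17°
- ∠FJH = 117.86°
- ∠HBJ = 9.83°
- ∠HFJ = 17.14°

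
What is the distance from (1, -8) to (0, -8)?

d = sqrt((-1)^2 + (0)^2) = sqrt(1) = 1

1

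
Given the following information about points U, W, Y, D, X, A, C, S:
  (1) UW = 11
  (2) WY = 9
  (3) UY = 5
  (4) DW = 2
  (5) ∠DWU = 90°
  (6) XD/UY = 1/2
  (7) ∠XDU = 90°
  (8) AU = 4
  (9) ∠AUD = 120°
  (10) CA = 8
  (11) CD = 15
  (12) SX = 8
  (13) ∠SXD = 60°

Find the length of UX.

From the given relations: XD = 1/2·UY = 1/2·5 ≈ 2.5.
Step 1: By the law of cosines on triangle UWD: UD² = 11² + 2² − 2·11·2·cos(90°) = 125, so UD = 5·√5.
Step 2: By the law of cosines on triangle UDX: UX² = (5·√5)² + 2.5² − 2·5·√5·2.5·cos(90°) = 131.25, so UX = 5/2·√21.

Therefore, the length of UX = 5/2·√21.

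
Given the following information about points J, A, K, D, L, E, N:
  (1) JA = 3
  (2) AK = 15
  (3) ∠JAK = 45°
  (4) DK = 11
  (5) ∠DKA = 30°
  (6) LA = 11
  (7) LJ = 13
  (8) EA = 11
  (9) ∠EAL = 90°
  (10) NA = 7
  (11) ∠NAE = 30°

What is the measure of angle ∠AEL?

Step 1: By the law of cosines on triangle EAL: EL² = 11² + 11² − 2·11·11·cos(90°) = 242, so EL = 11·√2.
Step 2: By the inverse law of cosines on triangle AEL: cos(∠AEL) = (11² + (11·√2)² − 11²) / (2·11·11·√2) = 242/342.24 = 0.7071, so ∠AEL = 45°.

Therefore, the measure of angle ∠AEL = 45°.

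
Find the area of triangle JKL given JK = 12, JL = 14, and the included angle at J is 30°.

Area = (1/2)(12)(14) sin(30°) = (1/2)(12)(14)(1/2) = 42

42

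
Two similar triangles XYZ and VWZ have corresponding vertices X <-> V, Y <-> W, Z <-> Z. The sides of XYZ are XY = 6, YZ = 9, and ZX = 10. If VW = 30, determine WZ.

Since the triangles are similar, the ratio of corresponding sides is constant.
Scale factor k = VW / XY = 30 / 6 = 5
WZ = k * YZ = 5 * 9 = 45

45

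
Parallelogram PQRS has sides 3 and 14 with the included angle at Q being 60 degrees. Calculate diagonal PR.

Using the law of cosines:
d^2 = 3^2 + 14^2 - 2(3)(14)cos(60 degrees)
d^2 = 9 + 196 - 84*1/2
d^2 = 163
d = sqrt(163)

sqrt(163)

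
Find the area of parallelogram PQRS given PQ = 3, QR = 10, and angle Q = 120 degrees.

Area = a * b * sin(theta)
Area = 3 * 10 * sin(120 degrees)
Area = 30 * sqrt(3)/2
Area = 15*sqrt(3)

15*sqrt(3)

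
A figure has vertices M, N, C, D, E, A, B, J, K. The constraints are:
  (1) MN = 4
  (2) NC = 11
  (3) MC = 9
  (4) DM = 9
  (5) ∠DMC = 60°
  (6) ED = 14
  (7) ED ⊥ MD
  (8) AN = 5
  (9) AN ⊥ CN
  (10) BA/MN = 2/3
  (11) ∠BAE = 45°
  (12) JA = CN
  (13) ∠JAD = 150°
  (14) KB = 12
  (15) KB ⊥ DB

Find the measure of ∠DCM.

Step 1: By the law of cosines on triangle CMD: CD² = 9² + 9² − 2·9·9·cos(60°) = 81, so CD = 9.
Step 2: By the inverse law of cosines on triangle DCM: cos(∠DCM) = (9² + 9² − 9²) / (2·9·9) = 81/162 = 0.5, so ∠DCM = 60°.

Therefore, the measure of angle ∠DCM = 60°.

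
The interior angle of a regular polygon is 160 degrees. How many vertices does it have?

The exterior angle is the supplement of the interior angle: 180 - 160 = 20 degrees.
Since the exterior angles of any convex polygon sum to 360 degrees, the number of sides is 360 / 20 = 18.

18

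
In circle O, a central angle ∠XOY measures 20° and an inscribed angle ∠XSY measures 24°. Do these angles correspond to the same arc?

By the inscribed angle theorem, the inscribed angle for a central angle of 20° should be 20° / 2 = 10°.
The given inscribed angle is 24°, which does not equal 10°.
Therefore, no, they do not correspond to the same arc.

No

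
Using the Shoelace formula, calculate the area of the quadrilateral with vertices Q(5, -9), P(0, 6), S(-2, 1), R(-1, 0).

Using the Shoelace formula for a quadrilateral (vertices in order):
Area = (1/2)|sum of (x_i * y_(i+1) - x_(i+1) * y_i)|
Terms: (5*6 - 0*-9) = 30, (0*1 - -2*6) = 12, (-2*0 - -1*1) = 1, (-1*-9 - 5*0) = 9
Sum = 52
Area = (1/2)(52) = 26

26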